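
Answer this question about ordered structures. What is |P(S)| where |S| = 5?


Power set = 2^n.
2^5 = 32


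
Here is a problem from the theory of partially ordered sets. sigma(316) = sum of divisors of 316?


sigma(n) = sum of divisors.
Divisors of 316: [1, 2, 4, 79, 158, 316]
Sum = 560


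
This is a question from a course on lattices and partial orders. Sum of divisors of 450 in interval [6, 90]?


Interval [6,90] in divisors of 450: [6, 18, 30, 90]
Sum = 144


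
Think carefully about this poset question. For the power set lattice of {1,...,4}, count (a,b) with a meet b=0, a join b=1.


Complement pair (a,b): a meet b = bottom, a join b = top.
Here: A intersect B = {} and A union B = {1,...,4}.
Pairs found: ({},{1,2,3,4}), ({1},{2,3,4}), ({2},{1,3,4}), ({3},{1,2,4}), ... (12 more)
Total ordered pairs: 16


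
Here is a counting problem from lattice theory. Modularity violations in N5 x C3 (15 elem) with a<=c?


Modular law: if a <= c then a v (b ^ c) = (a v b) ^ c.
Check all triples (a,b,c) with a <= c among 15 elements.
  e.g. a=(a,0), b=(c,0), c=(b,0): lhs=(a,0) != rhs=(b,0)
  e.g. a=(a,0), b=(c,1), c=(b,0): lhs=(a,0) != rhs=(b,0)
Total violating triples: 18


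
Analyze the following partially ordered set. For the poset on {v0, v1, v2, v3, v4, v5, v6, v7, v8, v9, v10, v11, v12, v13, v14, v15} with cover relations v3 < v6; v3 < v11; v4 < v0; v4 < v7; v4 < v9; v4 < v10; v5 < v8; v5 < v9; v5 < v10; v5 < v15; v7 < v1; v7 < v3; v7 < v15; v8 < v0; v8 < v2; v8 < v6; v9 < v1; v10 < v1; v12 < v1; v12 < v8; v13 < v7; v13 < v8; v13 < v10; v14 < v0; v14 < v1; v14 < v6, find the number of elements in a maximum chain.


A chain is a totally ordered subset; we count the number of elements in a maximum chain.
Compute, for each element x, the size of the longest chain ending at x:
  v4: 1
  v5: 1
  v12: 1
  v13: 1
  v14: 1
  v7: 2
  ...
A maximum chain: v4 < v7 < v3 < v6
Number of elements in the longest chain: 4


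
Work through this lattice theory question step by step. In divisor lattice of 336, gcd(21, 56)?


Meet=gcd.
gcd(21,56)=7


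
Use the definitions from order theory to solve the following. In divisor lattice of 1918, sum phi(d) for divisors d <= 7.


Divisors of 1918 up to 7: [1, 2, 7]
phi values: [1, 1, 6]
Sum = 8


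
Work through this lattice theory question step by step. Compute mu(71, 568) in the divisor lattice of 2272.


In a divisor lattice, mu(a,b) = mu(b/a) where mu is the classical Mobius function.
b/a = 568/71 = 8
Prime factorization of 8: primes [2]
8 is not squarefree, so mu(8) = 0


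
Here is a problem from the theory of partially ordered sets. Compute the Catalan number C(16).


C(n) = C(2n, n) / (n+1).
C(32, 16) = 601080390
C(16) = 601080390 / 17 = 35357670


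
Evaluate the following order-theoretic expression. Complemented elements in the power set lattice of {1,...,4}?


An element a is complemented if some b has a meet b = bottom, a join b = top.
every subset A has complement S\A, so all elements are complemented.
Complemented elements: {}, {1}, {2}, {3}, {4}, {1,2}, ... (10 more)
Count: 16


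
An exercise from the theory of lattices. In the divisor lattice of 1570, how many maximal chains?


A maximal chain goes from the minimum element to a maximal element via cover relations.
Counting all min-to-max paths in the cover graph.
Total maximal chains: 6


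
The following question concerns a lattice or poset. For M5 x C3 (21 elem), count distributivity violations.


Distributive law: a ^ (b v c) = (a ^ b) v (a ^ c).
Check all 21^3 = 9261 ordered triples (a,b,c).
  e.g. a=(a1,0), b=(a2,0), c=(a3,0): lhs=(a1,0) != rhs=(0,0)
  e.g. a=(a1,0), b=(a2,0), c=(a3,1): lhs=(a1,0) != rhs=(0,0)
Total violating triples: 1620


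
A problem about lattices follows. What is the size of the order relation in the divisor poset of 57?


The order relation is {(a,b) : a <= b}, reflexive so it includes (a,a).
Examples: (1,1), (1,19), (1,3), (1,57), (19,19), ...
Total ordered pairs: 9


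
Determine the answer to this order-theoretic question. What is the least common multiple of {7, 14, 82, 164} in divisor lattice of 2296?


In a divisor lattice, join = lcm (least common multiple).
Compute lcm iteratively: start with first element, then lcm(current, next).
Elements: [7, 14, 82, 164]
lcm(7,14) = 14
lcm(14,82) = 574
lcm(574,164) = 1148
Final lcm = 1148


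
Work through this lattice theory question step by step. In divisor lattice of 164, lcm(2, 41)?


Join=lcm.
gcd(2,41)=1
lcm=82


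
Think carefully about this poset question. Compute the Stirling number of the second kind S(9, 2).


S(n,k) = k*S(n-1,k) + S(n-1,k-1).
S(8,2) = 127, S(8,1) = 1
S(9,2) = 2*127 + 1 = 254 + 1
S(9,2) = 255


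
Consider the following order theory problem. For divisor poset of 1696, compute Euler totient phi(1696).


phi(n) = n * prod_{p|n} (1 - 1/p).
Prime divisors of 1696: [2, 53]
phi(1696) = 1696 * (1 - 1/2) * (1 - 1/53)
phi(1696) = 832


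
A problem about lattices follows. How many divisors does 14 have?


Divisors of 14: [1, 2, 7, 14]
Count: 4


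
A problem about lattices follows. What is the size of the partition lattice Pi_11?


B(n) = number of set partitions of an n-element set.
B(n) satisfies the recurrence: B(n+1) = sum_k C(n,k)*B(k).
B(11) = 678570


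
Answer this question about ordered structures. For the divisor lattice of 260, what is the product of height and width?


Height = length of longest chain minus 1; width = size of largest antichain.
A maximum chain: 1 | 13 | 65 | 130 | 260  (height 4).
A maximum antichain: {4, 10, 26, 65}  (width 4).
Product = 4 * 4 = 16


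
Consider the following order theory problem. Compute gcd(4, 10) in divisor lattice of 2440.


In a divisor lattice, meet = gcd (greatest common divisor).
By Euclidean algorithm or factoring: gcd(4,10) = 2


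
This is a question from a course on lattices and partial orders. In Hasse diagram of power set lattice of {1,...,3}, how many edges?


A cover relation a -< b holds when a < b with no c strictly between.
Cover relations:
  {} -< {1}
  {} -< {2}
  {} -< {3}
  {1} -< {1,2}
  {1} -< {1,3}
  {2} -< {1,2}
  {2} -< {2,3}
  {3} -< {1,3}
  ...4 more
Total: 12


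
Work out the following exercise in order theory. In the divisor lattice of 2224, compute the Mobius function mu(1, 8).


In a divisor lattice, mu(a,b) = mu(b/a) where mu is the classical Mobius function.
b/a = 8/1 = 8
Prime factorization of 8: primes [2]
8 is not squarefree, so mu(8) = 0


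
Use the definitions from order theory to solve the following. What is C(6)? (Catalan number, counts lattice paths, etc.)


C(n) = C(2n, n) / (n+1).
C(12, 6) = 924
C(6) = 924 / 7 = 132


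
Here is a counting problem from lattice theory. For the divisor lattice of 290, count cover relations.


A cover relation a -< b holds when a < b with no c strictly between.
Cover relations:
  1 -< 2
  1 -< 5
  1 -< 29
  2 -< 10
  2 -< 58
  5 -< 10
  5 -< 145
  10 -< 290
  ...4 more
Total: 12


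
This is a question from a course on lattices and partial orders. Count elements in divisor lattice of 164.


Divisors of 164: [1, 2, 4, 41, 82, 164]
Count: 6


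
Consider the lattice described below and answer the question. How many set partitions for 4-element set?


B(n) = number of set partitions of an n-element set.
B(n) satisfies the recurrence: B(n+1) = sum_k C(n,k)*B(k).
B(4) = 15


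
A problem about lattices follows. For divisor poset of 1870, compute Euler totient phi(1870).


phi(n) = n * prod_{p|n} (1 - 1/p).
Prime divisors of 1870: [2, 5, 11, 17]
phi(1870) = 1870 * (1 - 1/2) * (1 - 1/5) * (1 - 1/11) * (1 - 1/17)
phi(1870) = 640


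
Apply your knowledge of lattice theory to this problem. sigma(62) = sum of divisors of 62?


sigma(n) = sum of divisors.
Divisors of 62: [1, 2, 31, 62]
Sum = 96


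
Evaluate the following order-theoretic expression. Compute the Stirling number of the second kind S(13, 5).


S(n,k) = k*S(n-1,k) + S(n-1,k-1).
S(12,5) = 1379400, S(12,4) = 611501
S(13,5) = 5*1379400 + 611501 = 6897000 + 611501
S(13,5) = 7508501


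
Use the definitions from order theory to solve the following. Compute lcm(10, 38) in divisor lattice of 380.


In a divisor lattice, join = lcm (least common multiple).
gcd(10,38) = 2
lcm(10,38) = 10*38/gcd = 380/2 = 190


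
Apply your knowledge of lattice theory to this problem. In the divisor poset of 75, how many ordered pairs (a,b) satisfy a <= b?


The order relation is {(a,b) : a <= b}, reflexive so it includes (a,a).
Examples: (1,1), (1,15), (1,25), (1,3), (1,5), ...
Total ordered pairs: 18


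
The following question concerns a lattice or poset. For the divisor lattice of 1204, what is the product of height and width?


Height = length of longest chain minus 1; width = size of largest antichain.
A maximum chain: 1 | 43 | 301 | 602 | 1204  (height 4).
A maximum antichain: {4, 14, 86, 301}  (width 4).
Product = 4 * 4 = 16


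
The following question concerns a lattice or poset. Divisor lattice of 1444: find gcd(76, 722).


In a divisor lattice, meet = gcd (greatest common divisor).
By Euclidean algorithm or factoring: gcd(76,722) = 38


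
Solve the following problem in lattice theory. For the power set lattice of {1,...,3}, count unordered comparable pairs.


A comparable pair {a,b} has a < b or b < a in the order.
Count unordered pairs where one element is strictly below the other.
Examples: {{},{1}}, {{},{2}}, {{},{3}}, {{},{1,2}}, ...
Total comparable pairs: 19


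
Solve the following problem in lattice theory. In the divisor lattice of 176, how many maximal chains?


A maximal chain goes from the minimum element to a maximal element via cover relations.
Counting all min-to-max paths in the cover graph.
Total maximal chains: 5


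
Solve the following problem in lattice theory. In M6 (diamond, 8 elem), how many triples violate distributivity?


Distributive law: a ^ (b v c) = (a ^ b) v (a ^ c).
Check all 8^3 = 512 ordered triples (a,b,c).
  e.g. a=a1, b=a2, c=a3: lhs=a1 != rhs=0
  e.g. a=a1, b=a2, c=a4: lhs=a1 != rhs=0
Total violating triples: 120


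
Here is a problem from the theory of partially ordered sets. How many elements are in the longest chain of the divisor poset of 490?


A chain is a totally ordered subset; we count the number of elements in a maximum chain.
Compute, for each element x, the size of the longest chain ending at x:
  1: 1
  2: 2
  5: 2
  7: 2
  49: 3
  10: 3
  ...
A maximum chain: 1 < 2 < 10 < 70 < 490
Number of elements in the longest chain: 5


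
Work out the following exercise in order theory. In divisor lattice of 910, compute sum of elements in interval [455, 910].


Interval [455,910] in divisors of 910: [455, 910]
Sum = 1365


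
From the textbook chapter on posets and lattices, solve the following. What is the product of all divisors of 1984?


Divisors of 1984: [1, 2, 4, 8, 16, 31, 32, 62, 64, 124, 248, 496, 992, 1984]
Product = n^(d(n)/2) = 1984^(14/2)
Product = 121001756502234228588544


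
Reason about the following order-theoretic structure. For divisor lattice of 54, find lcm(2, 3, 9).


In a divisor lattice, join = lcm (least common multiple).
Compute lcm iteratively: start with first element, then lcm(current, next).
Elements: [2, 3, 9]
lcm(2,3) = 6
lcm(6,9) = 18
Final lcm = 18


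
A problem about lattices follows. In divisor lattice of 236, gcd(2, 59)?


Meet=gcd.
gcd(2,59)=1


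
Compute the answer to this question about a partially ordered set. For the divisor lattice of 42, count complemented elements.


An element a is complemented if some b has a meet b = bottom, a join b = top.
a is complemented iff gcd(a, n/a)=1, i.e. a is a unitary divisor of 42.
Complemented elements: 1, 2, 3, 6, 7, 14, ... (2 more)
Count: 8


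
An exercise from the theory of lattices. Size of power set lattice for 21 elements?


Power set = 2^n.
2^21 = 2097152


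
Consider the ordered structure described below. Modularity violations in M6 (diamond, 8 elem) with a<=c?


Modular law: if a <= c then a v (b ^ c) = (a v b) ^ c.
Check all triples (a,b,c) with a <= c among 8 elements.
This lattice is modular (diamonds M_m and their chain-products are modular).
Total violating triples: 0


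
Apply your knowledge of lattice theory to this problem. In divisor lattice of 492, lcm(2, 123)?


Join=lcm.
gcd(2,123)=1
lcm=246


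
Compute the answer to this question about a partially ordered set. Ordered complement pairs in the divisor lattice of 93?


Complement pair (a,b): a meet b = bottom, a join b = top.
Here: gcd(a,b)=1 and lcm(a,b)=93, i.e. a*b=93 with a,b coprime.
Pairs found: (1,93), (3,31), (31,3), (93,1)
Total ordered pairs: 4


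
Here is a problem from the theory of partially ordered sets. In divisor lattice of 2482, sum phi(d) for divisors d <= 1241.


Divisors of 2482 up to 1241: [1, 2, 17, 34, 73, 146, 1241]
phi values: [1, 1, 16, 16, 72, 72, 1152]
Sum = 1330


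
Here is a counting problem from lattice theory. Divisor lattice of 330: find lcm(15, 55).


In a divisor lattice, join = lcm (least common multiple).
gcd(15,55) = 5
lcm(15,55) = 15*55/gcd = 825/5 = 165


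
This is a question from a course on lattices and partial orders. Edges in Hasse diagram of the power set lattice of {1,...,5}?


A cover relation a -< b holds when a < b with no c strictly between.
Cover relations:
  {} -< {1}
  {} -< {2}
  {} -< {3}
  {} -< {4}
  {} -< {5}
  {1} -< {1,2}
  {1} -< {1,3}
  {1} -< {1,4}
  ...72 more
Total: 80


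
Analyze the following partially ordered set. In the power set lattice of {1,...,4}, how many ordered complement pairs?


Complement pair (a,b): a meet b = bottom, a join b = top.
Here: A intersect B = {} and A union B = {1,...,4}.
Pairs found: ({},{1,2,3,4}), ({1},{2,3,4}), ({2},{1,3,4}), ({3},{1,2,4}), ... (12 more)
Total ordered pairs: 16


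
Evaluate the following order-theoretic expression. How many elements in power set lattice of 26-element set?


Power set = 2^n.
2^26 = 67108864


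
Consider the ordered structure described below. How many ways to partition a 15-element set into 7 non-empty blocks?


S(n,k) = k*S(n-1,k) + S(n-1,k-1).
S(14,7) = 49329280, S(14,6) = 63436373
S(15,7) = 7*49329280 + 63436373 = 345304960 + 63436373
S(15,7) = 408741333


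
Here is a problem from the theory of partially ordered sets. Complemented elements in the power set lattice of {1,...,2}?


An element a is complemented if some b has a meet b = bottom, a join b = top.
every subset A has complement S\A, so all elements are complemented.
Complemented elements: {}, {1}, {2}, {1,2}
Count: 4


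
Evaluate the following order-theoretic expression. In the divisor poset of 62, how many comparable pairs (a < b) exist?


A comparable pair {a,b} has a < b or b < a in the order.
Count unordered pairs where one element is strictly below the other.
Examples: {1,2}, {1,31}, {1,62}, {2,62}, ...
Total comparable pairs: 5


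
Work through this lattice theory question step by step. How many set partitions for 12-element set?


B(n) = number of set partitions of an n-element set.
B(n) satisfies the recurrence: B(n+1) = sum_k C(n,k)*B(k).
B(12) = 4213597


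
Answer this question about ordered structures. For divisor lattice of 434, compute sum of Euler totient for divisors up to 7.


Divisors of 434 up to 7: [1, 2, 7]
phi values: [1, 1, 6]
Sum = 8


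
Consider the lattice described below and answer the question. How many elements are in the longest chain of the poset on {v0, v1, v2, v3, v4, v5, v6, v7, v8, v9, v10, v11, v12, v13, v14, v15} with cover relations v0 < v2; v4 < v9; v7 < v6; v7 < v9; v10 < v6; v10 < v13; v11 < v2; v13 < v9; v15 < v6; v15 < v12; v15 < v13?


A chain is a totally ordered subset; we count the number of elements in a maximum chain.
Compute, for each element x, the size of the longest chain ending at x:
  v0: 1
  v1: 1
  v3: 1
  v4: 1
  v5: 1
  v7: 1
  ...
A maximum chain: v10 < v13 < v9
Number of elements in the longest chain: 3


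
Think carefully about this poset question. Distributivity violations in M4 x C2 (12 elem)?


Distributive law: a ^ (b v c) = (a ^ b) v (a ^ c).
Check all 12^3 = 1728 ordered triples (a,b,c).
  e.g. a=(a1,0), b=(a2,0), c=(a3,0): lhs=(a1,0) != rhs=(0,0)
  e.g. a=(a1,0), b=(a2,0), c=(a3,1): lhs=(a1,0) != rhs=(0,0)
Total violating triples: 192


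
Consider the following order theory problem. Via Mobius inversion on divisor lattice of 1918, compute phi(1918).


phi(n) = n * prod_{p|n} (1 - 1/p).
Prime divisors of 1918: [2, 7, 137]
phi(1918) = 1918 * (1 - 1/2) * (1 - 1/7) * (1 - 1/137)
phi(1918) = 816


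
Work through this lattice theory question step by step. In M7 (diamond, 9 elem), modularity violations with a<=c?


Modular law: if a <= c then a v (b ^ c) = (a v b) ^ c.
Check all triples (a,b,c) with a <= c among 9 elements.
This lattice is modular (diamonds M_m and their chain-products are modular).
Total violating triples: 0


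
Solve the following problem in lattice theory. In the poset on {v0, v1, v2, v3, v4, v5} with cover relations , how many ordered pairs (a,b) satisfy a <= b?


The order relation is {(a,b) : a <= b}, reflexive so it includes (a,a).
Examples: (v0,v0), (v1,v1), (v2,v2), (v3,v3), (v4,v4), ...
Total ordered pairs: 6


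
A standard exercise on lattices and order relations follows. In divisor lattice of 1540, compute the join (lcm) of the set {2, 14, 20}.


In a divisor lattice, join = lcm (least common multiple).
Compute lcm iteratively: start with first element, then lcm(current, next).
Elements: [2, 14, 20]
lcm(2,14) = 14
lcm(14,20) = 140
Final lcm = 140


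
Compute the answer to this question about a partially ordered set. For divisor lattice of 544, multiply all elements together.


Divisors of 544: [1, 2, 4, 8, 16, 17, 32, 34, 68, 136, 272, 544]
Product = n^(d(n)/2) = 544^(12/2)
Product = 25917517364985856


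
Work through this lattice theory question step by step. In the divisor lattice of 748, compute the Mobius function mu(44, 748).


In a divisor lattice, mu(a,b) = mu(b/a) where mu is the classical Mobius function.
b/a = 748/44 = 17
Prime factorization of 17: primes [17]
17 is squarefree with 1 prime factor(s), so mu(17) = (-1)^1 = -1


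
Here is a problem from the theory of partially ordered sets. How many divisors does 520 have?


Divisors of 520: [1, 2, 4, 5, 8, 10, 13, 20, 26, 40, 52, 65, 104, 130, 260, 520]
Count: 16


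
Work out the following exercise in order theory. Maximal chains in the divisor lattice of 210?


A maximal chain goes from the minimum element to a maximal element via cover relations.
Counting all min-to-max paths in the cover graph.
Total maximal chains: 24


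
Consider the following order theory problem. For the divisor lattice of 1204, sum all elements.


sigma(n) = sum of divisors.
Divisors of 1204: [1, 2, 4, 7, 14, 28, 43, 86, 172, 301, 602, 1204]
Sum = 2464


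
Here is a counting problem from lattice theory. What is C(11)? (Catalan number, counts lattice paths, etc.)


C(n) = C(2n, n) / (n+1).
C(22, 11) = 705432
C(11) = 705432 / 12 = 58786


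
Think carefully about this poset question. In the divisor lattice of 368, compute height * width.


Height = length of longest chain minus 1; width = size of largest antichain.
A maximum chain: 1 | 23 | 46 | 92 | 184 | 368  (height 5).
A maximum antichain: {2, 23}  (width 2).
Product = 5 * 2 = 10


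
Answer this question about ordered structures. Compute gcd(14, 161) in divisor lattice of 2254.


In a divisor lattice, meet = gcd (greatest common divisor).
By Euclidean algorithm or factoring: gcd(14,161) = 7


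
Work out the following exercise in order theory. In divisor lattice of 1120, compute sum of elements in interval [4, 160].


Interval [4,160] in divisors of 1120: [4, 8, 16, 20, 32, 40, 80, 160]
Sum = 360


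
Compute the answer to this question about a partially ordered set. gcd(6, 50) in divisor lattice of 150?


Meet=gcd.
gcd(6,50)=2


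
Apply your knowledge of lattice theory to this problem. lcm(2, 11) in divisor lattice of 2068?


Join=lcm.
gcd(2,11)=1
lcm=22


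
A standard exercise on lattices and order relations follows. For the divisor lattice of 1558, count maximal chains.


A maximal chain goes from the minimum element to a maximal element via cover relations.
Counting all min-to-max paths in the cover graph.
Total maximal chains: 6


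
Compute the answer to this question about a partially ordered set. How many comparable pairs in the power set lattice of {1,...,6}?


A comparable pair {a,b} has a < b or b < a in the order.
Count unordered pairs where one element is strictly below the other.
Examples: {{},{1}}, {{},{2}}, {{},{3}}, {{},{4}}, ...
Total comparable pairs: 665


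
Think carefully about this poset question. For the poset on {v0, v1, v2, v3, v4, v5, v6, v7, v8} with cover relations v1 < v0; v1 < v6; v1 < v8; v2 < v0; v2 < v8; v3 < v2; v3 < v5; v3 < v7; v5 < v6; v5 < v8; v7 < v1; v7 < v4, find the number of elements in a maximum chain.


A chain is a totally ordered subset; we count the number of elements in a maximum chain.
Compute, for each element x, the size of the longest chain ending at x:
  v3: 1
  v2: 2
  v5: 2
  v7: 2
  v1: 3
  v4: 3
  ...
A maximum chain: v3 < v7 < v1 < v0
Number of elements in the longest chain: 4


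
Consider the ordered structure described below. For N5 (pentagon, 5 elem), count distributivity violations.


Distributive law: a ^ (b v c) = (a ^ b) v (a ^ c).
Check all 5^3 = 125 ordered triples (a,b,c).
  e.g. a=b, b=a, c=c: lhs=b != rhs=a
  e.g. a=b, b=c, c=a: lhs=b != rhs=a
Total violating triples: 2


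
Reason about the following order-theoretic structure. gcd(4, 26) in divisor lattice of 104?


Meet=gcd.
gcd(4,26)=2


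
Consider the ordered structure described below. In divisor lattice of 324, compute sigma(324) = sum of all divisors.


sigma(n) = sum of divisors.
Divisors of 324: [1, 2, 3, 4, 6, 9, 12, 18, 27, 36, 54, 81, 108, 162, 324]
Sum = 847


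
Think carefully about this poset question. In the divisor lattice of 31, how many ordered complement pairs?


Complement pair (a,b): a meet b = bottom, a join b = top.
Here: gcd(a,b)=1 and lcm(a,b)=31, i.e. a*b=31 with a,b coprime.
Pairs found: (1,31), (31,1)
Total ordered pairs: 2


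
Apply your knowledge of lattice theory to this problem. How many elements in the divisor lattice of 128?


Divisors of 128: [1, 2, 4, 8, 16, 32, 64, 128]
Count: 8


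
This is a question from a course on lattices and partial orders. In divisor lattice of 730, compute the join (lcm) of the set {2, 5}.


In a divisor lattice, join = lcm (least common multiple).
Compute lcm iteratively: start with first element, then lcm(current, next).
Elements: [2, 5]
lcm(2,5) = 10
Final lcm = 10


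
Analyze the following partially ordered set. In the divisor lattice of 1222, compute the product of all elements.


Divisors of 1222: [1, 2, 13, 26, 47, 94, 611, 1222]
Product = n^(d(n)/2) = 1222^(8/2)
Product = 2229897104656


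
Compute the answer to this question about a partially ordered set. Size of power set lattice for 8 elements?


Power set = 2^n.
2^8 = 256


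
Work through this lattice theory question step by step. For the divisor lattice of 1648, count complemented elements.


An element a is complemented if some b has a meet b = bottom, a join b = top.
a is complemented iff gcd(a, n/a)=1, i.e. a is a unitary divisor of 1648.
Complemented elements: 1, 16, 103, 1648
Count: 4


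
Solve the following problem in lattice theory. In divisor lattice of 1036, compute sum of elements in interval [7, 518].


Interval [7,518] in divisors of 1036: [7, 14, 259, 518]
Sum = 798


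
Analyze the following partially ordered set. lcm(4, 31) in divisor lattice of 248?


Join=lcm.
gcd(4,31)=1
lcm=124


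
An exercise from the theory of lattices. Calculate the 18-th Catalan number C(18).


C(n) = C(2n, n) / (n+1).
C(36, 18) = 9075135300
C(18) = 9075135300 / 19 = 477638700


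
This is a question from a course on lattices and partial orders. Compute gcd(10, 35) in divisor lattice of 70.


In a divisor lattice, meet = gcd (greatest common divisor).
By Euclidean algorithm or factoring: gcd(10,35) = 5


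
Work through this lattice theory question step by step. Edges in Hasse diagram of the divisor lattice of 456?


A cover relation a -< b holds when a < b with no c strictly between.
Cover relations:
  1 -< 2
  1 -< 3
  1 -< 19
  2 -< 4
  2 -< 6
  2 -< 38
  3 -< 6
  3 -< 57
  ...20 more
Total: 28


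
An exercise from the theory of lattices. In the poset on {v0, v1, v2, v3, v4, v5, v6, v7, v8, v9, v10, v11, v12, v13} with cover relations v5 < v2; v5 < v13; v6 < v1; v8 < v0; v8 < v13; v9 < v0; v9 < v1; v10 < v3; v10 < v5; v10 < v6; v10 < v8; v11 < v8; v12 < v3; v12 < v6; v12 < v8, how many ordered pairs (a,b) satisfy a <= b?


The order relation is {(a,b) : a <= b}, reflexive so it includes (a,a).
Examples: (v0,v0), (v1,v1), (v10,v0), (v10,v1), (v10,v10), ...
Total ordered pairs: 38


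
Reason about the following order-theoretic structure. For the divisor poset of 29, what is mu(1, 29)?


In a divisor lattice, mu(a,b) = mu(b/a) where mu is the classical Mobius function.
b/a = 29/1 = 29
Prime factorization of 29: primes [29]
29 is squarefree with 1 prime factor(s), so mu(29) = (-1)^1 = -1


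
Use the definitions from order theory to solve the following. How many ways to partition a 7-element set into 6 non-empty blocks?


S(n,k) = k*S(n-1,k) + S(n-1,k-1).
S(6,6) = 1, S(6,5) = 15
S(7,6) = 6*1 + 15 = 6 + 15
S(7,6) = 21


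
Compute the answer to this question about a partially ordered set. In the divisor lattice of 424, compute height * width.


Height = length of longest chain minus 1; width = size of largest antichain.
A maximum chain: 1 | 53 | 106 | 212 | 424  (height 4).
A maximum antichain: {2, 53}  (width 2).
Product = 4 * 2 = 8


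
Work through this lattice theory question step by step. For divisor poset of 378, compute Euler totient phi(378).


phi(n) = n * prod_{p|n} (1 - 1/p).
Prime divisors of 378: [2, 3, 7]
phi(378) = 378 * (1 - 1/2) * (1 - 1/3) * (1 - 1/7)
phi(378) = 108


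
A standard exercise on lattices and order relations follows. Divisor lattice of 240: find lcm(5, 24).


In a divisor lattice, join = lcm (least common multiple).
gcd(5,24) = 1
lcm(5,24) = 5*24/gcd = 120/1 = 120


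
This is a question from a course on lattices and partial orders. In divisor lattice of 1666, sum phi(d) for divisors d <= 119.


Divisors of 1666 up to 119: [1, 2, 7, 14, 17, 34, 49, 98, 119]
phi values: [1, 1, 6, 6, 16, 16, 42, 42, 96]
Sum = 226


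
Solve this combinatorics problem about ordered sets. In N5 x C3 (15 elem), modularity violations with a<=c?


Modular law: if a <= c then a v (b ^ c) = (a v b) ^ c.
Check all triples (a,b,c) with a <= c among 15 elements.
  e.g. a=(a,0), b=(c,0), c=(b,0): lhs=(a,0) != rhs=(b,0)
  e.g. a=(a,0), b=(c,1), c=(b,0): lhs=(a,0) != rhs=(b,0)
Total violating triples: 18


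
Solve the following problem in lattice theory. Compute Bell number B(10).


B(n) = number of set partitions of an n-element set.
B(n) satisfies the recurrence: B(n+1) = sum_k C(n,k)*B(k).
B(10) = 115975


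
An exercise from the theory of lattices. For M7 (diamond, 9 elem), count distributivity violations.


Distributive law: a ^ (b v c) = (a ^ b) v (a ^ c).
Check all 9^3 = 729 ordered triples (a,b,c).
  e.g. a=a1, b=a2, c=a3: lhs=a1 != rhs=0
  e.g. a=a1, b=a2, c=a4: lhs=a1 != rhs=0
Total violating triples: 210


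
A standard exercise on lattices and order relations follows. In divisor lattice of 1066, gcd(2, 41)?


Meet=gcd.
gcd(2,41)=1


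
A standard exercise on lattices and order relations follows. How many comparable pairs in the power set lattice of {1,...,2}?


A comparable pair {a,b} has a < b or b < a in the order.
Count unordered pairs where one element is strictly below the other.
Examples: {{},{1}}, {{},{2}}, {{},{1,2}}, {{1},{1,2}}, ...
Total comparable pairs: 5


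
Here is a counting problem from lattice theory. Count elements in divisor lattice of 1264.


Divisors of 1264: [1, 2, 4, 8, 16, 79, 158, 316, 632, 1264]
Count: 10


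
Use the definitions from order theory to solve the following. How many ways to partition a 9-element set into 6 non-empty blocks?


S(n,k) = k*S(n-1,k) + S(n-1,k-1).
S(8,6) = 266, S(8,5) = 1050
S(9,6) = 6*266 + 1050 = 1596 + 1050
S(9,6) = 2646


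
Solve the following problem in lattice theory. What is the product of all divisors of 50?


Divisors of 50: [1, 2, 5, 10, 25, 50]
Product = n^(d(n)/2) = 50^(6/2)
Product = 125000


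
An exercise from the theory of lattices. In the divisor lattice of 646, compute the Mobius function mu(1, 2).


In a divisor lattice, mu(a,b) = mu(b/a) where mu is the classical Mobius function.
b/a = 2/1 = 2
Prime factorization of 2: primes [2]
2 is squarefree with 1 prime factor(s), so mu(2) = (-1)^1 = -1


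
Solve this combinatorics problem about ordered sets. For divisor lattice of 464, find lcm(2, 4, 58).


In a divisor lattice, join = lcm (least common multiple).
Compute lcm iteratively: start with first element, then lcm(current, next).
Elements: [2, 4, 58]
lcm(2,4) = 4
lcm(4,58) = 116
Final lcm = 116


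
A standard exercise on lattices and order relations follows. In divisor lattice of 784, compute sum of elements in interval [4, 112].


Interval [4,112] in divisors of 784: [4, 8, 16, 28, 56, 112]
Sum = 224


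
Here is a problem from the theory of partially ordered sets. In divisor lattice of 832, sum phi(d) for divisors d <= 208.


Divisors of 832 up to 208: [1, 2, 4, 8, 13, 16, 26, 32, 52, 64, 104, 208]
phi values: [1, 1, 2, 4, 12, 8, 12, 16, 24, 32, 48, 96]
Sum = 256


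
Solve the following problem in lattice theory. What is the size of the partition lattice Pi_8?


B(n) = number of set partitions of an n-element set.
B(n) satisfies the recurrence: B(n+1) = sum_k C(n,k)*B(k).
B(8) = 4140


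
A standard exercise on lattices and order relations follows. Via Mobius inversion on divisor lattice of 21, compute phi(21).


phi(n) = n * prod_{p|n} (1 - 1/p).
Prime divisors of 21: [3, 7]
phi(21) = 21 * (1 - 1/3) * (1 - 1/7)
phi(21) = 12


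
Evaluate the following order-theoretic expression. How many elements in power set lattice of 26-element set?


Power set = 2^n.
2^26 = 67108864


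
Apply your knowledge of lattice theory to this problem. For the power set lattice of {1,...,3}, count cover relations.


A cover relation a -< b holds when a < b with no c strictly between.
Cover relations:
  {} -< {1}
  {} -< {2}
  {} -< {3}
  {1} -< {1,2}
  {1} -< {1,3}
  {2} -< {1,2}
  {2} -< {2,3}
  {3} -< {1,3}
  ...4 more
Total: 12


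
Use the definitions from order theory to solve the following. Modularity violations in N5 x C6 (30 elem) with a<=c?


Modular law: if a <= c then a v (b ^ c) = (a v b) ^ c.
Check all triples (a,b,c) with a <= c among 30 elements.
  e.g. a=(a,0), b=(c,0), c=(b,0): lhs=(a,0) != rhs=(b,0)
  e.g. a=(a,0), b=(c,1), c=(b,0): lhs=(a,0) != rhs=(b,0)
Total violating triples: 126


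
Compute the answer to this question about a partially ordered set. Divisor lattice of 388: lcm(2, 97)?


Join=lcm.
gcd(2,97)=1
lcm=194


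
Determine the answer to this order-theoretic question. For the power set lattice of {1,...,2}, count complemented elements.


An element a is complemented if some b has a meet b = bottom, a join b = top.
every subset A has complement S\A, so all elements are complemented.
Complemented elements: {}, {1}, {2}, {1,2}
Count: 4


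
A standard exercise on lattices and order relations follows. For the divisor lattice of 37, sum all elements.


sigma(n) = sum of divisors.
Divisors of 37: [1, 37]
Sum = 38


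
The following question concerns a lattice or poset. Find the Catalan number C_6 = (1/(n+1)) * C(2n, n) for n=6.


C(n) = C(2n, n) / (n+1).
C(12, 6) = 924
C(6) = 924 / 7 = 132


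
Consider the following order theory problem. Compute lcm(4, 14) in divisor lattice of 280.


In a divisor lattice, join = lcm (least common multiple).
gcd(4,14) = 2
lcm(4,14) = 4*14/gcd = 56/2 = 28


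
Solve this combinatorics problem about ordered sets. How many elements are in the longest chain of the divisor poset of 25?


A chain is a totally ordered subset; we count the number of elements in a maximum chain.
Compute, for each element x, the size of the longest chain ending at x:
  1: 1
  5: 2
  25: 3
A maximum chain: 1 < 5 < 25
Number of elements in the longest chain: 3


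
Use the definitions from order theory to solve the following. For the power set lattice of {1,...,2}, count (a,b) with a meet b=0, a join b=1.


Complement pair (a,b): a meet b = bottom, a join b = top.
Here: A intersect B = {} and A union B = {1,...,2}.
Pairs found: ({},{1,2}), ({1},{2}), ({2},{1}), ({1,2},{})
Total ordered pairs: 4


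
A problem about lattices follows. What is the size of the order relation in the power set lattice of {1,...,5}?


The order relation is {(a,b) : a <= b}, reflexive so it includes (a,a).
Examples: ({},{}), ({},{1,2}), ({},{1,2,3}), ({},{1,2,3,4}), ({},{1,2,3,4,5}), ...
Total ordered pairs: 243


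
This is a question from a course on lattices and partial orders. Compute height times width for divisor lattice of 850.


Height = length of longest chain minus 1; width = size of largest antichain.
A maximum chain: 1 | 17 | 85 | 425 | 850  (height 4).
A maximum antichain: {10, 25, 34, 85}  (width 4).
Product = 4 * 4 = 16


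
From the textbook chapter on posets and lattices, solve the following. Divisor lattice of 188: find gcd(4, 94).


In a divisor lattice, meet = gcd (greatest common divisor).
By Euclidean algorithm or factoring: gcd(4,94) = 2


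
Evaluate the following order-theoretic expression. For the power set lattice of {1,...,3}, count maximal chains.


A maximal chain goes from the minimum element to a maximal element via cover relations.
Counting all min-to-max paths in the cover graph.
Total maximal chains: 6


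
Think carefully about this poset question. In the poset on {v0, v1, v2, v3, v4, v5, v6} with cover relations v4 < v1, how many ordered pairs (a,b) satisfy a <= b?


The order relation is {(a,b) : a <= b}, reflexive so it includes (a,a).
Examples: (v0,v0), (v1,v1), (v2,v2), (v3,v3), (v4,v1), ...
Total ordered pairs: 8


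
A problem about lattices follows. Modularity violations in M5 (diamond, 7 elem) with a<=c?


Modular law: if a <= c then a v (b ^ c) = (a v b) ^ c.
Check all triples (a,b,c) with a <= c among 7 elements.
This lattice is modular (diamonds M_m and their chain-products are modular).
Total violating triples: 0


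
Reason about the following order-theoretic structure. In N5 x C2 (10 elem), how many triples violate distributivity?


Distributive law: a ^ (b v c) = (a ^ b) v (a ^ c).
Check all 10^3 = 1000 ordered triples (a,b,c).
  e.g. a=(b,0), b=(a,0), c=(c,0): lhs=(b,0) != rhs=(a,0)
  e.g. a=(b,0), b=(a,0), c=(c,1): lhs=(b,0) != rhs=(a,0)
Total violating triples: 16


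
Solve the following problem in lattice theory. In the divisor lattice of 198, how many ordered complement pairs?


Complement pair (a,b): a meet b = bottom, a join b = top.
Here: gcd(a,b)=1 and lcm(a,b)=198, i.e. a*b=198 with a,b coprime.
Pairs found: (1,198), (2,99), (9,22), (11,18), ... (4 more)
Total ordered pairs: 8


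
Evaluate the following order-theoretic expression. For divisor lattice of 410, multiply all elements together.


Divisors of 410: [1, 2, 5, 10, 41, 82, 205, 410]
Product = n^(d(n)/2) = 410^(8/2)
Product = 28257610000


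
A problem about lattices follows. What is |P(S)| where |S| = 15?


Power set = 2^n.
2^15 = 32768


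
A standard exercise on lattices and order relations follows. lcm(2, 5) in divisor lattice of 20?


Join=lcm.
gcd(2,5)=1
lcm=10


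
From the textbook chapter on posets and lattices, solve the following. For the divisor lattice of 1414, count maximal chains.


A maximal chain goes from the minimum element to a maximal element via cover relations.
Counting all min-to-max paths in the cover graph.
Total maximal chains: 6


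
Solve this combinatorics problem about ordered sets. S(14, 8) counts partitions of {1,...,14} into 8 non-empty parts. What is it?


S(n,k) = k*S(n-1,k) + S(n-1,k-1).
S(13,8) = 1899612, S(13,7) = 5715424
S(14,8) = 8*1899612 + 5715424 = 15196896 + 5715424
S(14,8) = 20912320


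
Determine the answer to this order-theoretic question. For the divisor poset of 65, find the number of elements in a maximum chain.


A chain is a totally ordered subset; we count the number of elements in a maximum chain.
Compute, for each element x, the size of the longest chain ending at x:
  1: 1
  5: 2
  13: 2
  65: 3
A maximum chain: 1 < 5 < 65
Number of elements in the longest chain: 3


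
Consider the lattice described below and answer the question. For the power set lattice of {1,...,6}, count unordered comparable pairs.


A comparable pair {a,b} has a < b or b < a in the order.
Count unordered pairs where one element is strictly below the other.
Examples: {{},{1}}, {{},{2}}, {{},{3}}, {{},{4}}, ...
Total comparable pairs: 665


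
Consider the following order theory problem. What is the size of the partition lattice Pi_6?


B(n) = number of set partitions of an n-element set.
B(n) satisfies the recurrence: B(n+1) = sum_k C(n,k)*B(k).
B(6) = 203


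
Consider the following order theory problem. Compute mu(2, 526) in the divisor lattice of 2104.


In a divisor lattice, mu(a,b) = mu(b/a) where mu is the classical Mobius function.
b/a = 526/2 = 263
Prime factorization of 263: primes [263]
263 is squarefree with 1 prime factor(s), so mu(263) = (-1)^1 = -1


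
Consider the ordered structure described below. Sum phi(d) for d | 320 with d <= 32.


Divisors of 320 up to 32: [1, 2, 4, 5, 8, 10, 16, 20, 32]
phi values: [1, 1, 2, 4, 4, 4, 8, 8, 16]
Sum = 48


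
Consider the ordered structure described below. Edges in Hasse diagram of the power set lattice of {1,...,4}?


A cover relation a -< b holds when a < b with no c strictly between.
Cover relations:
  {} -< {1}
  {} -< {2}
  {} -< {3}
  {} -< {4}
  {1} -< {1,2}
  {1} -< {1,3}
  {1} -< {1,4}
  {2} -< {1,2}
  ...24 more
Total: 32


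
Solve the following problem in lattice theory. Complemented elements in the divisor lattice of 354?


An element a is complemented if some b has a meet b = bottom, a join b = top.
a is complemented iff gcd(a, n/a)=1, i.e. a is a unitary divisor of 354.
Complemented elements: 1, 2, 3, 6, 59, 118, ... (2 more)
Count: 8


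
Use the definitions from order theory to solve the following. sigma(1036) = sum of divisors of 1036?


sigma(n) = sum of divisors.
Divisors of 1036: [1, 2, 4, 7, 14, 28, 37, 74, 148, 259, 518, 1036]
Sum = 2128


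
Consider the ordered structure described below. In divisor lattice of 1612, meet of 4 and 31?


In a divisor lattice, meet = gcd (greatest common divisor).
By Euclidean algorithm or factoring: gcd(4,31) = 1


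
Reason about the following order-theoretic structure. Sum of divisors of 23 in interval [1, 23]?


Interval [1,23] in divisors of 23: [1, 23]
Sum = 24


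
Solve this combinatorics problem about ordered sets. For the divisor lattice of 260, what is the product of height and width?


Height = length of longest chain minus 1; width = size of largest antichain.
A maximum chain: 1 | 13 | 65 | 130 | 260  (height 4).
A maximum antichain: {4, 10, 26, 65}  (width 4).
Product = 4 * 4 = 16
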